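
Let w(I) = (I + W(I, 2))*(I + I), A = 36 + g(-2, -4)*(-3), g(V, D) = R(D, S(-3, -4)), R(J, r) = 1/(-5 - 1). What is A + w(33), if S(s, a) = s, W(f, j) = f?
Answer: 8785/2 ≈ 4392.5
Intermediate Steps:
R(J, r) = -⅙ (R(J, r) = 1/(-6) = -⅙)
g(V, D) = -⅙
A = 73/2 (A = 36 - ⅙*(-3) = 36 + ½ = 73/2 ≈ 36.500)
w(I) = 4*I² (w(I) = (I + I)*(I + I) = (2*I)*(2*I) = 4*I²)
A + w(33) = 73/2 + 4*33² = 73/2 + 4*1089 = 73/2 + 4356 = 8785/2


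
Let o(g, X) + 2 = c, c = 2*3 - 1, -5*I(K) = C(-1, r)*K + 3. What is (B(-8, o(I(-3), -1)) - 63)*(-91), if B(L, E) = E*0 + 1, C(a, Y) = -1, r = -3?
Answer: 5642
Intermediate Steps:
I(K) = -⅗ + K/5 (I(K) = -(-K + 3)/5 = -(3 - K)/5 = -⅗ + K/5)
c = 5 (c = 6 - 1 = 5)
o(g, X) = 3 (o(g, X) = -2 + 5 = 3)
B(L, E) = 1 (B(L, E) = 0 + 1 = 1)
(B(-8, o(I(-3), -1)) - 63)*(-91) = (1 - 63)*(-91) = -62*(-91) = 5642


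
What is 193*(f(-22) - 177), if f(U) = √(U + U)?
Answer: -34161 + 386*I*√11 ≈ -34161.0 + 1280.2*I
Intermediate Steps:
f(U) = √2*√U (f(U) = √(2*U) = √2*√U)
193*(f(-22) - 177) = 193*(√2*√(-22) - 177) = 193*(√2*(I*√22) - 177) = 193*(2*I*√11 - 177) = 193*(-177 + 2*I*√11) = -34161 + 386*I*√11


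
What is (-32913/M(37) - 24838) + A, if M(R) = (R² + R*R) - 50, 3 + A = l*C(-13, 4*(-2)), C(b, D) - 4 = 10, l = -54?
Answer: -22945883/896 ≈ -25609.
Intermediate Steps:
C(b, D) = 14 (C(b, D) = 4 + 10 = 14)
A = -759 (A = -3 - 54*14 = -3 - 756 = -759)
M(R) = -50 + 2*R² (M(R) = (R² + R²) - 50 = 2*R² - 50 = -50 + 2*R²)
(-32913/M(37) - 24838) + A = (-32913/(-50 + 2*37²) - 24838) - 759 = (-32913/(-50 + 2*1369) - 24838) - 759 = (-32913/(-50 + 2738) - 24838) - 759 = (-32913/2688 - 24838) - 759 = (-32913*1/2688 - 24838) - 759 = (-10971/896 - 24838) - 759 = -22265819/896 - 759 = -22945883/896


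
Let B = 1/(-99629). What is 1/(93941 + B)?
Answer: 99629/9359247888 ≈ 1.0645e-5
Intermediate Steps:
B = -1/99629 ≈ -1.0037e-5
1/(93941 + B) = 1/(93941 - 1/99629) = 1/(9359247888/99629) = 99629/9359247888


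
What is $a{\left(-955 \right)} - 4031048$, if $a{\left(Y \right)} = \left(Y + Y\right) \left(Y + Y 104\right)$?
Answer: $187494202$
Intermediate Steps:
$a{\left(Y \right)} = 210 Y^{2}$ ($a{\left(Y \right)} = 2 Y \left(Y + 104 Y\right) = 2 Y 105 Y = 210 Y^{2}$)
$a{\left(-955 \right)} - 4031048 = 210 \left(-955\right)^{2} - 4031048 = 210 \cdot 912025 - 4031048 = 191525250 - 4031048 = 187494202$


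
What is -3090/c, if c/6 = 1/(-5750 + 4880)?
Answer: 448050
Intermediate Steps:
c = -1/145 (c = 6/(-5750 + 4880) = 6/(-870) = 6*(-1/870) = -1/145 ≈ -0.0068966)
-3090/c = -3090/(-1/145) = -3090*(-145) = 448050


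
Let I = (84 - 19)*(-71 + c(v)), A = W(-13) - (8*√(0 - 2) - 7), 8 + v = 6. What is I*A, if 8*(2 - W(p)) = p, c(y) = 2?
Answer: -381225/8 + 35880*I*√2 ≈ -47653.0 + 50742.0*I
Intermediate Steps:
v = -2 (v = -8 + 6 = -2)
W(p) = 2 - p/8
A = 85/8 - 8*I*√2 (A = (2 - ⅛*(-13)) - (8*√(0 - 2) - 7) = (2 + 13/8) - (8*√(-2) - 7) = 29/8 - (8*(I*√2) - 7) = 29/8 - (8*I*√2 - 7) = 29/8 - (-7 + 8*I*√2) = 29/8 + (7 - 8*I*√2) = 85/8 - 8*I*√2 ≈ 10.625 - 11.314*I)
I = -4485 (I = (84 - 19)*(-71 + 2) = 65*(-69) = -4485)
I*A = -4485*(85/8 - 8*I*√2) = -381225/8 + 35880*I*√2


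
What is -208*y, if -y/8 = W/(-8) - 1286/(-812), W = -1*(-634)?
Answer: -26235040/203 ≈ -1.2924e+5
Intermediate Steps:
W = 634
y = 126130/203 (y = -8*(634/(-8) - 1286/(-812)) = -8*(634*(-1/8) - 1286*(-1/812)) = -8*(-317/4 + 643/406) = -8*(-63065/812) = 126130/203 ≈ 621.33)
-208*y = -208*126130/203 = -26235040/203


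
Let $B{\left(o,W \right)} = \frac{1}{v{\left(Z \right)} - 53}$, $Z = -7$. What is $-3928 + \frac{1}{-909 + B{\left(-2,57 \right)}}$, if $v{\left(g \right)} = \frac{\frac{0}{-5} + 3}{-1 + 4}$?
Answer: $- \frac{185672684}{47269} \approx -3928.0$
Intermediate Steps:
$v{\left(g \right)} = 1$ ($v{\left(g \right)} = \frac{0 \left(- \frac{1}{5}\right) + 3}{3} = \left(0 + 3\right) \frac{1}{3} = 3 \cdot \frac{1}{3} = 1$)
$B{\left(o,W \right)} = - \frac{1}{52}$ ($B{\left(o,W \right)} = \frac{1}{1 - 53} = \frac{1}{-52} = - \frac{1}{52}$)
$-3928 + \frac{1}{-909 + B{\left(-2,57 \right)}} = -3928 + \frac{1}{-909 - \frac{1}{52}} = -3928 + \frac{1}{- \frac{47269}{52}} = -3928 - \frac{52}{47269} = - \frac{185672684}{47269}$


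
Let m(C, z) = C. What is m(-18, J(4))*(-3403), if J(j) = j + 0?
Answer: 61254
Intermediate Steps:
J(j) = j
m(-18, J(4))*(-3403) = -18*(-3403) = 61254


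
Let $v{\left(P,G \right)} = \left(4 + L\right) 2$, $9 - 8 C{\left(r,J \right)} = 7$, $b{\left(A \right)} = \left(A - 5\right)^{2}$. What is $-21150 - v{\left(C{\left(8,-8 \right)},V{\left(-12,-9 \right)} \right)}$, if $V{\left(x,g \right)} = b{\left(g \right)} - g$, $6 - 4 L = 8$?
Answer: $-21157$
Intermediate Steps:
$b{\left(A \right)} = \left(-5 + A\right)^{2}$
$C{\left(r,J \right)} = \frac{1}{4}$ ($C{\left(r,J \right)} = \frac{9}{8} - \frac{7}{8} = \frac{1}{4}$)
$L = - \frac{1}{2}$ ($L = \frac{3}{2} - 2 = - \frac{1}{2} \approx -0.5$)
$V{\left(x,g \right)} = \left(-5 + g\right)^{2} - g$
$v{\left(P,G \right)} = 7$ ($v{\left(P,G \right)} = \left(4 - \frac{1}{2}\right) 2 = \frac{7}{2} \cdot 2 = 7$)
$-21150 - v{\left(C{\left(8,-8 \right)},V{\left(-12,-9 \right)} \right)} = -21150 - 7 = -21157$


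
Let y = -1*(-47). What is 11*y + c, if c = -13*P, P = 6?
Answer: 439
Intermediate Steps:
c = -78 (c = -13*6 = -78)
y = 47
11*y + c = 11*47 - 78 = 517 - 78 = 439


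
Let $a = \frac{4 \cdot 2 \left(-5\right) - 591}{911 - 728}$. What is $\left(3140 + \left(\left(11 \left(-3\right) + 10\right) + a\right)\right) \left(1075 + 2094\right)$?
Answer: $\frac{1805632820}{183} \approx 9.8668 \cdot 10^{6}$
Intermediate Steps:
$a = - \frac{631}{183}$ ($a = \frac{8 \left(-5\right) - 591}{183} = \left(-40 - 591\right) \frac{1}{183} = \left(-631\right) \frac{1}{183} = - \frac{631}{183} \approx -3.4481$)
$\left(3140 + \left(\left(11 \left(-3\right) + 10\right) + a\right)\right) \left(1075 + 2094\right) = \left(3140 + \left(\left(11 \left(-3\right) + 10\right) - \frac{631}{183}\right)\right) \left(1075 + 2094\right) = \left(3140 + \left(\left(-33 + 10\right) - \frac{631}{183}\right)\right) 3169 = \left(3140 - \frac{4840}{183}\right) 3169 = \frac{569780}{183} \cdot 3169 = \frac{1805632820}{183}$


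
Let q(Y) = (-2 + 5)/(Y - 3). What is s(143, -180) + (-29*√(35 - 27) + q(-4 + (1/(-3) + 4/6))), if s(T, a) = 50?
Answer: 991/20 - 58*√2 ≈ -32.474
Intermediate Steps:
q(Y) = 3/(-3 + Y)
s(143, -180) + (-29*√(35 - 27) + q(-4 + (1/(-3) + 4/6))) = 50 + (-29*√(35 - 27) + 3/(-3 + (-4 + (1/(-3) + 4/6)))) = 50 + (-58*√2 + 3/(-3 + (-4 + (1*(-⅓) + 4*(⅙))))) = 50 + (-58*√2 + 3/(-3 + (-4 + (-⅓ + ⅔)))) = 50 + (-58*√2 + 3/(-3 + (-4 + ⅓))) = 50 + (-58*√2 + 3/(-3 - 11/3)) = 50 + (-58*√2 + 3/(-20/3)) = 50 + (-58*√2 + 3*(-3/20)) = 50 + (-58*√2 - 9/20) = 50 + (-9/20 - 58*√2) = 991/20 - 58*√2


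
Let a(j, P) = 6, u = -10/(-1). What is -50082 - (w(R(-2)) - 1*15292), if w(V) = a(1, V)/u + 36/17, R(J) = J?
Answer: -2957381/85 ≈ -34793.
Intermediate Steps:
u = 10 (u = -10*(-1) = 10)
w(V) = 231/85 (w(V) = 6/10 + 36/17 = 6*(⅒) + 36*(1/17) = ⅗ + 36/17 = 231/85)
-50082 - (w(R(-2)) - 1*15292) = -50082 - (231/85 - 1*15292) = -50082 - (231/85 - 15292) = -50082 - 1*(-1299589/85) = -50082 + 1299589/85 = -2957381/85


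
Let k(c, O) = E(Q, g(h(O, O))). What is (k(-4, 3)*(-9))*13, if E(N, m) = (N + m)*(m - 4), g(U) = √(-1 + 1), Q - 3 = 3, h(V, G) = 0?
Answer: 2808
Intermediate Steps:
Q = 6 (Q = 3 + 3 = 6)
g(U) = 0 (g(U) = √0 = 0)
E(N, m) = (-4 + m)*(N + m) (E(N, m) = (N + m)*(-4 + m) = (-4 + m)*(N + m))
k(c, O) = -24 (k(c, O) = 0² - 4*6 - 4*0 + 6*0 = 0 - 24 + 0 + 0 = -24)
(k(-4, 3)*(-9))*13 = -24*(-9)*13 = 216*13 = 2808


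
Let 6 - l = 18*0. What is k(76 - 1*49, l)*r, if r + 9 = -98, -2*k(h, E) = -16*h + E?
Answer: -22791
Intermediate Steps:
l = 6 (l = 6 - 18*0 = 6 - 1*0 = 6 + 0 = 6)
k(h, E) = 8*h - E/2 (k(h, E) = -(-16*h + E)/2 = -(E - 16*h)/2 = 8*h - E/2)
r = -107 (r = -9 - 98 = -107)
k(76 - 1*49, l)*r = (8*(76 - 1*49) - 1/2*6)*(-107) = (8*(76 - 49) - 3)*(-107) = (8*27 - 3)*(-107) = (216 - 3)*(-107) = 213*(-107) = -22791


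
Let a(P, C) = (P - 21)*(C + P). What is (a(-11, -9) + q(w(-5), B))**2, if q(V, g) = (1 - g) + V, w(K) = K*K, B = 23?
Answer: 413449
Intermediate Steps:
w(K) = K**2
q(V, g) = 1 + V - g
a(P, C) = (-21 + P)*(C + P)
(a(-11, -9) + q(w(-5), B))**2 = (((-11)**2 - 21*(-9) - 21*(-11) - 9*(-11)) + (1 + (-5)**2 - 1*23))**2 = ((121 + 189 + 231 + 99) + (1 + 25 - 23))**2 = (640 + 3)**2 = 643**2 = 413449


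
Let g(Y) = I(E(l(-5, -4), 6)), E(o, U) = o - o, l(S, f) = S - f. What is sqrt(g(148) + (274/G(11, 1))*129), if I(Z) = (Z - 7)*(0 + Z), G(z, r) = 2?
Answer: sqrt(17673) ≈ 132.94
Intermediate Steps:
E(o, U) = 0
I(Z) = Z*(-7 + Z) (I(Z) = (-7 + Z)*Z = Z*(-7 + Z))
g(Y) = 0 (g(Y) = 0*(-7 + 0) = 0*(-7) = 0)
sqrt(g(148) + (274/G(11, 1))*129) = sqrt(0 + (274/2)*129) = sqrt(0 + (274*(1/2))*129) = sqrt(0 + 137*129) = sqrt(0 + 17673) = sqrt(17673)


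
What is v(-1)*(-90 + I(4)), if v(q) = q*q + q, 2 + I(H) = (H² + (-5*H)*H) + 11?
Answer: 0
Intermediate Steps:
I(H) = 9 - 4*H² (I(H) = -2 + ((H² + (-5*H)*H) + 11) = -2 + ((H² - 5*H²) + 11) = -2 + (-4*H² + 11) = -2 + (11 - 4*H²) = 9 - 4*H²)
v(q) = q + q² (v(q) = q² + q = q + q²)
v(-1)*(-90 + I(4)) = (-(1 - 1))*(-90 + (9 - 4*4²)) = (-1*0)*(-90 + (9 - 4*16)) = 0*(-90 + (9 - 64)) = 0*(-90 - 55) = 0*(-145) = 0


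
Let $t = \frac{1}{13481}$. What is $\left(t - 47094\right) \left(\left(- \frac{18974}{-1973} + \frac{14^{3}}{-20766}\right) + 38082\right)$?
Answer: $- \frac{495410865223920760412}{276167168979} \approx -1.7939 \cdot 10^{9}$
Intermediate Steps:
$t = \frac{1}{13481} \approx 7.4178 \cdot 10^{-5}$
$\left(t - 47094\right) \left(\left(- \frac{18974}{-1973} + \frac{14^{3}}{-20766}\right) + 38082\right) = \left(\frac{1}{13481} - 47094\right) \left(\left(- \frac{18974}{-1973} + \frac{14^{3}}{-20766}\right) + 38082\right) = - \frac{634874213 \left(\left(\left(-18974\right) \left(- \frac{1}{1973}\right) + 2744 \left(- \frac{1}{20766}\right)\right) + 38082\right)}{13481} = - \frac{634874213 \left(\left(\frac{18974}{1973} - \frac{1372}{10383}\right) + 38082\right)}{13481} = - \frac{634874213 \left(\frac{194300086}{20485659} + 38082\right)}{13481} = \left(- \frac{634874213}{13481}\right) \frac{780329166124}{20485659} = - \frac{495410865223920760412}{276167168979}$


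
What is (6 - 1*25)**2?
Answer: 361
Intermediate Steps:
(6 - 1*25)**2 = (6 - 25)**2 = (-19)**2 = 361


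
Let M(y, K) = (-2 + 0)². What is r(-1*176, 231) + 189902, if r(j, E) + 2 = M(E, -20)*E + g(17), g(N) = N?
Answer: 190841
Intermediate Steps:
M(y, K) = 4 (M(y, K) = (-2)² = 4)
r(j, E) = 15 + 4*E (r(j, E) = -2 + (4*E + 17) = -2 + (17 + 4*E) = 15 + 4*E)
r(-1*176, 231) + 189902 = (15 + 4*231) + 189902 = (15 + 924) + 189902 = 939 + 189902 = 190841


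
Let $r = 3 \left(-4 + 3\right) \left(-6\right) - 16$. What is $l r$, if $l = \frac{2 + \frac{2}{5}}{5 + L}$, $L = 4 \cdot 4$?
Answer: $\frac{8}{35} \approx 0.22857$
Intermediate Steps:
$L = 16$
$r = 2$ ($r = 3 \left(-1\right) \left(-6\right) - 16 = \left(-3\right) \left(-6\right) - 16 = 18 - 16 = 2$)
$l = \frac{4}{35}$ ($l = \frac{2 + \frac{2}{5}}{5 + 16} = \frac{2 + 2 \cdot \frac{1}{5}}{21} = \left(2 + \frac{2}{5}\right) \frac{1}{21} = \frac{12}{5} \cdot \frac{1}{21} = \frac{4}{35} \approx 0.11429$)
$l r = \frac{4}{35} \cdot 2 = \frac{8}{35}$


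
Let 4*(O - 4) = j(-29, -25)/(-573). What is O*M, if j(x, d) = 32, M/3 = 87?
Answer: 198708/191 ≈ 1040.4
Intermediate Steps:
M = 261 (M = 3*87 = 261)
O = 2284/573 (O = 4 + (32/(-573))/4 = 4 + (32*(-1/573))/4 = 4 + (¼)*(-32/573) = 4 - 8/573 = 2284/573 ≈ 3.9860)
O*M = (2284/573)*261 = 198708/191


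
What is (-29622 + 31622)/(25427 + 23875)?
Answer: 1000/24651 ≈ 0.040566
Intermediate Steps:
(-29622 + 31622)/(25427 + 23875) = 2000/49302 = 2000*(1/49302) = 1000/24651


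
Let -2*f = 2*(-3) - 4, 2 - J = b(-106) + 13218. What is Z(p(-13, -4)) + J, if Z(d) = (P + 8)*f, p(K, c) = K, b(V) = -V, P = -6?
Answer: -13312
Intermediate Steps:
J = -13322 (J = 2 - (-1*(-106) + 13218) = 2 - (106 + 13218) = 2 - 1*13324 = 2 - 13324 = -13322)
f = 5 (f = -(2*(-3) - 4)/2 = -(-6 - 4)/2 = -½*(-10) = 5)
Z(d) = 10 (Z(d) = (-6 + 8)*5 = 2*5 = 10)
Z(p(-13, -4)) + J = 10 - 13322 = -13312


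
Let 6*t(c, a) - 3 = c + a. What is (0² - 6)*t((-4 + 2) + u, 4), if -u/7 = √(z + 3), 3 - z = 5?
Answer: 2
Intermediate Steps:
z = -2 (z = 3 - 1*5 = 3 - 5 = -2)
u = -7 (u = -7*√(-2 + 3) = -7*√1 = -7*1 = -7)
t(c, a) = ½ + a/6 + c/6 (t(c, a) = ½ + (c + a)/6 = ½ + (a + c)/6 = ½ + (a/6 + c/6) = ½ + a/6 + c/6)
(0² - 6)*t((-4 + 2) + u, 4) = (0² - 6)*(½ + (⅙)*4 + ((-4 + 2) - 7)/6) = (0 - 6)*(½ + ⅔ + (-2 - 7)/6) = -6*(½ + ⅔ + (⅙)*(-9)) = -6*(½ + ⅔ - 3/2) = -6*(-⅓) = 2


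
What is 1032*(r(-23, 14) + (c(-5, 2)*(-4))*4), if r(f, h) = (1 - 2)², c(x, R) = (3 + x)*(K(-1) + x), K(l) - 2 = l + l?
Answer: -164088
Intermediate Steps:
K(l) = 2 + 2*l (K(l) = 2 + (l + l) = 2 + 2*l)
c(x, R) = x*(3 + x) (c(x, R) = (3 + x)*((2 + 2*(-1)) + x) = (3 + x)*((2 - 2) + x) = (3 + x)*(0 + x) = (3 + x)*x = x*(3 + x))
r(f, h) = 1 (r(f, h) = (-1)² = 1)
1032*(r(-23, 14) + (c(-5, 2)*(-4))*4) = 1032*(1 + (-5*(3 - 5)*(-4))*4) = 1032*(1 + (-5*(-2)*(-4))*4) = 1032*(1 + (10*(-4))*4) = 1032*(1 - 40*4) = 1032*(1 - 160) = 1032*(-159) = -164088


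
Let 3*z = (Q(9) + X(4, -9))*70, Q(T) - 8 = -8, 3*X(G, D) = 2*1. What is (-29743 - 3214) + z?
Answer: -296473/9 ≈ -32941.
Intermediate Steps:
X(G, D) = ⅔ (X(G, D) = (2*1)/3 = (⅓)*2 = ⅔)
Q(T) = 0 (Q(T) = 8 - 8 = 0)
z = 140/9 (z = ((0 + ⅔)*70)/3 = ((⅔)*70)/3 = (⅓)*(140/3) = 140/9 ≈ 15.556)
(-29743 - 3214) + z = (-29743 - 3214) + 140/9 = -32957 + 140/9 = -296473/9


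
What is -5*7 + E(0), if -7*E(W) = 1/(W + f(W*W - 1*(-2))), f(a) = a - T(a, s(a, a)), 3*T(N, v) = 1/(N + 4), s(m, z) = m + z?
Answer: -8593/245 ≈ -35.073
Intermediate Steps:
T(N, v) = 1/(3*(4 + N)) (T(N, v) = 1/(3*(N + 4)) = 1/(3*(4 + N)))
f(a) = a - 1/(3*(4 + a))
E(W) = -1/(7*(W + (-⅓ + (2 + W²)*(6 + W²))/(6 + W²))) (E(W) = -1/(7*(W + (-⅓ + (W*W - 1*(-2))*(4 + (W*W - 1*(-2))))/(4 + (W*W - 1*(-2))))) = -1/(7*(W + (-⅓ + (W² + 2)*(4 + (W² + 2)))/(4 + (W² + 2)))) = -1/(7*(W + (-⅓ + (2 + W²)*(4 + (2 + W²)))/(4 + (2 + W²)))) = -1/(7*(W + (-⅓ + (2 + W²)*(6 + W²))/(6 + W²))))
-5*7 + E(0) = -5*7 + 3*(-6 - 1*0²)/(7*(-1 + 3*(6 + 0²)*(2 + 0 + 0²))) = -35 + 3*(-6 - 1*0)/(7*(-1 + 3*(6 + 0)*(2 + 0 + 0))) = -35 + 3*(-6 + 0)/(7*(-1 + 3*6*2)) = -35 + (3/7)*(-6)/(-1 + 36) = -35 + (3/7)*(-6)/35 = -35 + (3/7)*(1/35)*(-6) = -35 - 18/245 = -8593/245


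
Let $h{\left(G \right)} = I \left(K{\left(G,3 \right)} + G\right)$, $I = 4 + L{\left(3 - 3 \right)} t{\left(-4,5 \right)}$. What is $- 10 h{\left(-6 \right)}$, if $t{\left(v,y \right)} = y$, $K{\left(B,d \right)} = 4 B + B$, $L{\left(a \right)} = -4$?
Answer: $-5760$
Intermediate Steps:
$K{\left(B,d \right)} = 5 B$
$I = -16$ ($I = 4 - 20 = -16$)
$h{\left(G \right)} = - 96 G$ ($h{\left(G \right)} = - 16 \left(5 G + G\right) = - 16 \cdot 6 G = - 96 G$)
$- 10 h{\left(-6 \right)} = - 10 \left(\left(-96\right) \left(-6\right)\right) = \left(-10\right) 576 = -5760$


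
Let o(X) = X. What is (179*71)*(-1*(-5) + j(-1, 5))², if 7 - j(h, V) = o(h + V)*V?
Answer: 813376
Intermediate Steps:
j(h, V) = 7 - V*(V + h) (j(h, V) = 7 - (h + V)*V = 7 - (V + h)*V = 7 - V*(V + h))
(179*71)*(-1*(-5) + j(-1, 5))² = (179*71)*(-1*(-5) + (7 - 1*5*(5 - 1)))² = 12709*(5 + (7 - 1*5*4))² = 12709*(5 + (7 - 20))² = 12709*(5 - 13)² = 12709*(-8)² = 12709*64 = 813376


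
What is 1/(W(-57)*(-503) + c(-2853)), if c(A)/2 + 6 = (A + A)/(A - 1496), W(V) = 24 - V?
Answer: -4349/177232083 ≈ -2.4538e-5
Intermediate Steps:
c(A) = -12 + 4*A/(-1496 + A) (c(A) = -12 + 2*((A + A)/(A - 1496)) = -12 + 2*((2*A)/(-1496 + A)) = -12 + 2*(2*A/(-1496 + A)) = -12 + 4*A/(-1496 + A))
1/(W(-57)*(-503) + c(-2853)) = 1/((24 - 1*(-57))*(-503) + 8*(2244 - 1*(-2853))/(-1496 - 2853)) = 1/((24 + 57)*(-503) + 8*(2244 + 2853)/(-4349)) = 1/(81*(-503) + 8*(-1/4349)*5097) = 1/(-40743 - 40776/4349) = 1/(-177232083/4349) = -4349/177232083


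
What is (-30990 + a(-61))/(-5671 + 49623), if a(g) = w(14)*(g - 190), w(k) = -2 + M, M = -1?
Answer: -30237/43952 ≈ -0.68795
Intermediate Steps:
w(k) = -3 (w(k) = -2 - 1 = -3)
a(g) = 570 - 3*g (a(g) = -3*(g - 190) = -3*(-190 + g) = 570 - 3*g)
(-30990 + a(-61))/(-5671 + 49623) = (-30990 + (570 - 3*(-61)))/(-5671 + 49623) = (-30990 + (570 + 183))/43952 = (-30990 + 753)*(1/43952) = -30237*1/43952 = -30237/43952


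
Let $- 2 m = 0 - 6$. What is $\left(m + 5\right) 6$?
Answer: $48$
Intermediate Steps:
$m = 3$ ($m = - \frac{0 - 6}{2} = \left(- \frac{1}{2}\right) \left(-6\right) = 3$)
$\left(m + 5\right) 6 = \left(3 + 5\right) 6 = 8 \cdot 6 = 48$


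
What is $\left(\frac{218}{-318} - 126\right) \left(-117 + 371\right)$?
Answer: $- \frac{5116322}{159} \approx -32178.0$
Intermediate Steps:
$\left(\frac{218}{-318} - 126\right) \left(-117 + 371\right) = \left(218 \left(- \frac{1}{318}\right) - 126\right) 254 = \left(- \frac{109}{159} - 126\right) 254 = \left(- \frac{20143}{159}\right) 254 = - \frac{5116322}{159}$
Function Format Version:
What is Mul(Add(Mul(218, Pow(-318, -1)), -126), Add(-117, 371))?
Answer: Rational(-5116322, 159) ≈ -32178.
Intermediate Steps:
Mul(Add(Mul(218, Pow(-318, -1)), -126), Add(-117, 371)) = Mul(Add(Mul(218, Rational(-1, 318)), -126), 254) = Mul(Add(Rational(-109, 159), -126), 254) = Mul(Rational(-20143, 159), 254) = Rational(-5116322, 159)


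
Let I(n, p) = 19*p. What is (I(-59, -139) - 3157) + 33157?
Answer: 27359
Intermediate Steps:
(I(-59, -139) - 3157) + 33157 = (19*(-139) - 3157) + 33157 = (-2641 - 3157) + 33157 = -5798 + 33157 = 27359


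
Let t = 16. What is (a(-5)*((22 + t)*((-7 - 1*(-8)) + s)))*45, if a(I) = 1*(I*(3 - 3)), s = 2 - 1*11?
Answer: 0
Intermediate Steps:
s = -9 (s = 2 - 11 = -9)
a(I) = 0 (a(I) = 1*(I*0) = 1*0 = 0)
(a(-5)*((22 + t)*((-7 - 1*(-8)) + s)))*45 = (0*((22 + 16)*((-7 - 1*(-8)) - 9)))*45 = (0*(38*((-7 + 8) - 9)))*45 = (0*(38*(1 - 9)))*45 = (0*(38*(-8)))*45 = (0*(-304))*45 = 0*45 = 0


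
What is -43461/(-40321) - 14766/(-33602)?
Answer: 1027878204/677433121 ≈ 1.5173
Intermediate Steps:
-43461/(-40321) - 14766/(-33602) = -43461*(-1/40321) - 14766*(-1/33602) = 43461/40321 + 7383/16801 = 1027878204/677433121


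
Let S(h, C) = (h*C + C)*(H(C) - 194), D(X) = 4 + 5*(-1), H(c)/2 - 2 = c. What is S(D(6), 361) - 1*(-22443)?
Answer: 22443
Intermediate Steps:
H(c) = 4 + 2*c
D(X) = -1 (D(X) = 4 - 5 = -1)
S(h, C) = (-190 + 2*C)*(C + C*h) (S(h, C) = (h*C + C)*((4 + 2*C) - 194) = (C*h + C)*(-190 + 2*C) = (C + C*h)*(-190 + 2*C) = (-190 + 2*C)*(C + C*h))
S(D(6), 361) - 1*(-22443) = 2*361*(-95 + 361 - 95*(-1) + 361*(-1)) - 1*(-22443) = 2*361*(-95 + 361 + 95 - 361) + 22443 = 2*361*0 + 22443 = 0 + 22443 = 22443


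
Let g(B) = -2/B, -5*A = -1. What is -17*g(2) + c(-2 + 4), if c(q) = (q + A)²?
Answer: 546/25 ≈ 21.840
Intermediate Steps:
A = ⅕ (A = -⅕*(-1) = ⅕ ≈ 0.20000)
c(q) = (⅕ + q)² (c(q) = (q + ⅕)² = (⅕ + q)²)
-17*g(2) + c(-2 + 4) = -(-34)/2 + (1 + 5*(-2 + 4))²/25 = -(-34)/2 + (1 + 5*2)²/25 = -17*(-1) + (1 + 10)²/25 = 17 + (1/25)*11² = 17 + (1/25)*121 = 17 + 121/25 = 546/25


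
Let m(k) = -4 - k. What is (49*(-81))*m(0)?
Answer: 15876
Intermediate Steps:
(49*(-81))*m(0) = (49*(-81))*(-4 - 1*0) = -3969*(-4 + 0) = -3969*(-4) = 15876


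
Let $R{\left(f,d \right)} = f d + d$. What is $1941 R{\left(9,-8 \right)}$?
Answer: $-155280$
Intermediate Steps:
$R{\left(f,d \right)} = d + d f$ ($R{\left(f,d \right)} = d f + d = d + d f$)
$1941 R{\left(9,-8 \right)} = 1941 \left(- 8 \left(1 + 9\right)\right) = 1941 \left(\left(-8\right) 10\right) = 1941 \left(-80\right) = -155280$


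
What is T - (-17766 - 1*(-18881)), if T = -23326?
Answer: -24441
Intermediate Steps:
T - (-17766 - 1*(-18881)) = -23326 - (-17766 - 1*(-18881)) = -23326 - (-17766 + 18881) = -23326 - 1*1115 = -23326 - 1115 = -24441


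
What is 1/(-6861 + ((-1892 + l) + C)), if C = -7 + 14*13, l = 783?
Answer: -1/7795 ≈ -0.00012829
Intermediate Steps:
C = 175 (C = -7 + 182 = 175)
1/(-6861 + ((-1892 + l) + C)) = 1/(-6861 + ((-1892 + 783) + 175)) = 1/(-6861 + (-1109 + 175)) = 1/(-6861 - 934) = 1/(-7795) = -1/7795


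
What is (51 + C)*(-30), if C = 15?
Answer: -1980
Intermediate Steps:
(51 + C)*(-30) = (51 + 15)*(-30) = 66*(-30) = -1980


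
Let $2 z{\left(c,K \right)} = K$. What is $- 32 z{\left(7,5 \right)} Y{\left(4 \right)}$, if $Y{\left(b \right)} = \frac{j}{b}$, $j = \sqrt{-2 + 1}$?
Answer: $- 20 i \approx - 20.0 i$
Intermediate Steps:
$j = i$ ($j = \sqrt{-1} = i \approx 1.0 i$)
$z{\left(c,K \right)} = \frac{K}{2}$
$Y{\left(b \right)} = \frac{i}{b}$
$- 32 z{\left(7,5 \right)} Y{\left(4 \right)} = - 32 \cdot \frac{1}{2} \cdot 5 \frac{i}{4} = \left(-32\right) \frac{5}{2} i \frac{1}{4} = - 80 \frac{i}{4} = - 20 i$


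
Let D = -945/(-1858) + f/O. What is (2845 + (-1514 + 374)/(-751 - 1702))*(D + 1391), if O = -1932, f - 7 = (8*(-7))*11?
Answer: 36100293186525/9115348 ≈ 3.9604e+6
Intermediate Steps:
f = -609 (f = 7 + (8*(-7))*11 = 7 - 56*11 = 7 - 616 = -609)
D = 70411/85468 (D = -945/(-1858) - 609/(-1932) = -945*(-1/1858) - 609*(-1/1932) = 945/1858 + 29/92 = 70411/85468 ≈ 0.82383)
(2845 + (-1514 + 374)/(-751 - 1702))*(D + 1391) = (2845 + (-1514 + 374)/(-751 - 1702))*(70411/85468 + 1391) = (2845 - 1140/(-2453))*(118956399/85468) = (2845 - 1140*(-1/2453))*(118956399/85468) = (2845 + 1140/2453)*(118956399/85468) = (6979925/2453)*(118956399/85468) = 36100293186525/9115348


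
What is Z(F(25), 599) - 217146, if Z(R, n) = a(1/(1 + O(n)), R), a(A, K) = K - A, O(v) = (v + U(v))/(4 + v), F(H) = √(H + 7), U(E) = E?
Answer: -391080549/1801 + 4*√2 ≈ -2.1714e+5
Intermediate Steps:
F(H) = √(7 + H)
O(v) = 2*v/(4 + v) (O(v) = (v + v)/(4 + v) = (2*v)/(4 + v) = 2*v/(4 + v))
Z(R, n) = R - 1/(1 + 2*n/(4 + n))
Z(F(25), 599) - 217146 = (-4 - 1*599 + √(7 + 25)*(4 + 3*599))/(4 + 3*599) - 217146 = (-4 - 599 + √32*(4 + 1797))/(4 + 1797) - 217146 = (-4 - 599 + (4*√2)*1801)/1801 - 217146 = (-4 - 599 + 7204*√2)/1801 - 217146 = (-603 + 7204*√2)/1801 - 217146 = (-603/1801 + 4*√2) - 217146 = -391080549/1801 + 4*√2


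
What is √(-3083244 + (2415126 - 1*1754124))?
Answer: 3*I*√269138 ≈ 1556.4*I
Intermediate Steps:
√(-3083244 + (2415126 - 1*1754124)) = √(-3083244 + (2415126 - 1754124)) = √(-3083244 + 661002) = √(-2422242) = 3*I*√269138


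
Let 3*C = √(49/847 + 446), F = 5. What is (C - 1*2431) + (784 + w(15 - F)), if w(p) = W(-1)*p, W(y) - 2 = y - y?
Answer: -1627 + √5997/11 ≈ -1620.0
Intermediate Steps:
W(y) = 2 (W(y) = 2 + (y - y) = 2 + 0 = 2)
C = √5997/11 (C = √(49/847 + 446)/3 = √(49*(1/847) + 446)/3 = √(7/121 + 446)/3 = √(53973/121)/3 = (3*√5997/11)/3 = √5997/11 ≈ 7.0400)
w(p) = 2*p
(C - 1*2431) + (784 + w(15 - F)) = (√5997/11 - 1*2431) + (784 + 2*(15 - 1*5)) = (√5997/11 - 2431) + (784 + 2*(15 - 5)) = (-2431 + √5997/11) + (784 + 2*10) = (-2431 + √5997/11) + (784 + 20) = (-2431 + √5997/11) + 804 = -1627 + √5997/11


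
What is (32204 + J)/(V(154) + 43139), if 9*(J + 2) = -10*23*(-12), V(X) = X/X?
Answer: 48763/64710 ≈ 0.75356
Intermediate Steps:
V(X) = 1
J = 914/3 (J = -2 + (-10*23*(-12))/9 = -2 + (-230*(-12))/9 = -2 + (⅑)*2760 = -2 + 920/3 = 914/3 ≈ 304.67)
(32204 + J)/(V(154) + 43139) = (32204 + 914/3)/(1 + 43139) = (97526/3)/43140 = (97526/3)*(1/43140) = 48763/64710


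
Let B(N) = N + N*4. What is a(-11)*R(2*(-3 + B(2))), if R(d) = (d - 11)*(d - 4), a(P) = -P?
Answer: 330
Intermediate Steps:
B(N) = 5*N (B(N) = N + 4*N = 5*N)
R(d) = (-11 + d)*(-4 + d)
a(-11)*R(2*(-3 + B(2))) = (-1*(-11))*(44 + (2*(-3 + 5*2))² - 30*(-3 + 5*2)) = 11*(44 + (2*(-3 + 10))² - 30*(-3 + 10)) = 11*(44 + (2*7)² - 30*7) = 11*(44 + 14² - 15*14) = 11*(44 + 196 - 210) = 11*30 = 330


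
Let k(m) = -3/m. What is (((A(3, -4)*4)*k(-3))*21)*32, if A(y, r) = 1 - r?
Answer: 13440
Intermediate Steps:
(((A(3, -4)*4)*k(-3))*21)*32 = ((((1 - 1*(-4))*4)*(-3/(-3)))*21)*32 = ((((1 + 4)*4)*(-3*(-⅓)))*21)*32 = (((5*4)*1)*21)*32 = ((20*1)*21)*32 = (20*21)*32 = 420*32 = 13440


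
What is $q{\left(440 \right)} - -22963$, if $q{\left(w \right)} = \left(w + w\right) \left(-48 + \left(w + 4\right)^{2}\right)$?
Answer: $173460403$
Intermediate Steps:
$q{\left(w \right)} = 2 w \left(-48 + \left(4 + w\right)^{2}\right)$
$q{\left(440 \right)} - -22963 = 2 \cdot 440 \left(-48 + \left(4 + 440\right)^{2}\right) - -22963 = 2 \cdot 440 \left(-48 + 444^{2}\right) + 22963 = 2 \cdot 440 \left(-48 + 197136\right) + 22963 = 2 \cdot 440 \cdot 197088 + 22963 = 173437440 + 22963 = 173460403$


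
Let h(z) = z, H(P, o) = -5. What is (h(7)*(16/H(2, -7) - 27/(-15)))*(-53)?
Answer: 2597/5 ≈ 519.40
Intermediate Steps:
(h(7)*(16/H(2, -7) - 27/(-15)))*(-53) = (7*(16/(-5) - 27/(-15)))*(-53) = (7*(16*(-1/5) - 27*(-1/15)))*(-53) = (7*(-16/5 + 9/5))*(-53) = (7*(-7/5))*(-53) = -49/5*(-53) = 2597/5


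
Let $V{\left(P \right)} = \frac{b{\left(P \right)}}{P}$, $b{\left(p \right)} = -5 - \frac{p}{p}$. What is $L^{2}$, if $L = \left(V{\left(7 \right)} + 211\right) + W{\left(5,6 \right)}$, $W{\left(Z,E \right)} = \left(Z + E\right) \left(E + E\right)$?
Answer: $\frac{5736025}{49} \approx 1.1706 \cdot 10^{5}$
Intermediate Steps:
$b{\left(p \right)} = -6$ ($b{\left(p \right)} = -5 - 1 = -6$)
$W{\left(Z,E \right)} = 2 E \left(E + Z\right)$ ($W{\left(Z,E \right)} = \left(E + Z\right) 2 E = 2 E \left(E + Z\right)$)
$V{\left(P \right)} = - \frac{6}{P}$
$L = \frac{2395}{7}$ ($L = \left(- \frac{6}{7} + 211\right) + 2 \cdot 6 \left(6 + 5\right) = \left(\left(-6\right) \frac{1}{7} + 211\right) + 2 \cdot 6 \cdot 11 = \left(- \frac{6}{7} + 211\right) + 132 = \frac{1471}{7} + 132 = \frac{2395}{7} \approx 342.14$)
$L^{2} = \left(\frac{2395}{7}\right)^{2} = \frac{5736025}{49}$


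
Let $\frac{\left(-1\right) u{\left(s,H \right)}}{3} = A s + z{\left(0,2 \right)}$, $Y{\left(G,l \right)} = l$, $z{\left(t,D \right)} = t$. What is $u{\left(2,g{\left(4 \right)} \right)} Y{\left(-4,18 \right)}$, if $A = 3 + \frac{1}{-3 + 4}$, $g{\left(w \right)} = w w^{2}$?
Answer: $-432$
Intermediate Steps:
$g{\left(w \right)} = w^{3}$
$A = 4$ ($A = 3 + 1^{-1} = 3 + 1 = 4$)
$u{\left(s,H \right)} = - 12 s$ ($u{\left(s,H \right)} = - 3 \left(4 s + 0\right) = - 3 \cdot 4 s = - 12 s$)
$u{\left(2,g{\left(4 \right)} \right)} Y{\left(-4,18 \right)} = \left(-12\right) 2 \cdot 18 = \left(-24\right) 18 = -432$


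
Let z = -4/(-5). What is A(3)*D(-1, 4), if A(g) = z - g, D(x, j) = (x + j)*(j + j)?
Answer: -264/5 ≈ -52.800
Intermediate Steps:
z = ⅘ (z = -4*(-⅕) = ⅘ ≈ 0.80000)
D(x, j) = 2*j*(j + x) (D(x, j) = (j + x)*(2*j) = 2*j*(j + x))
A(g) = ⅘ - g
A(3)*D(-1, 4) = (⅘ - 1*3)*(2*4*(4 - 1)) = (⅘ - 3)*(2*4*3) = -11/5*24 = -264/5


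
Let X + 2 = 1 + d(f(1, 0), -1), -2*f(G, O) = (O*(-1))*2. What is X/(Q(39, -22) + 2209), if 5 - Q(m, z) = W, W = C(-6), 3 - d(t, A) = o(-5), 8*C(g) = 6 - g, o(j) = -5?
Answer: 14/4425 ≈ 0.0031638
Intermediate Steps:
f(G, O) = O (f(G, O) = -O*(-1)*2/2 = -(-O)*2/2 = -(-1)*O = O)
C(g) = 3/4 - g/8 (C(g) = (6 - g)/8 = 3/4 - g/8)
d(t, A) = 8 (d(t, A) = 3 - 1*(-5) = 3 + 5 = 8)
W = 3/2 (W = 3/4 - 1/8*(-6) = 3/4 + 3/4 = 3/2 ≈ 1.5000)
Q(m, z) = 7/2 (Q(m, z) = 5 - 1*3/2 = 5 - 3/2 = 7/2)
X = 7 (X = -2 + (1 + 8) = -2 + 9 = 7)
X/(Q(39, -22) + 2209) = 7/(7/2 + 2209) = 7/(4425/2) = 7*(2/4425) = 14/4425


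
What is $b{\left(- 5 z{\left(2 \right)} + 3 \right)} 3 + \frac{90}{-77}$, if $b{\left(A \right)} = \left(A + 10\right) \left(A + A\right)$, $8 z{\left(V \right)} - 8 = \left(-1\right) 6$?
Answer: $\frac{75279}{616} \approx 122.21$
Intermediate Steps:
$z{\left(V \right)} = \frac{1}{4}$ ($z{\left(V \right)} = 1 + \frac{\left(-1\right) 6}{8} = 1 + \frac{1}{8} \left(-6\right) = 1 - \frac{3}{4} = \frac{1}{4}$)
$b{\left(A \right)} = 2 A \left(10 + A\right)$ ($b{\left(A \right)} = \left(10 + A\right) 2 A = 2 A \left(10 + A\right)$)
$b{\left(- 5 z{\left(2 \right)} + 3 \right)} 3 + \frac{90}{-77} = 2 \left(\left(-5\right) \frac{1}{4} + 3\right) \left(10 + \left(\left(-5\right) \frac{1}{4} + 3\right)\right) 3 + \frac{90}{-77} = 2 \left(- \frac{5}{4} + 3\right) \left(10 + \left(- \frac{5}{4} + 3\right)\right) 3 + 90 \left(- \frac{1}{77}\right) = 2 \cdot \frac{7}{4} \left(10 + \frac{7}{4}\right) 3 - \frac{90}{77} = 2 \cdot \frac{7}{4} \cdot \frac{47}{4} \cdot 3 - \frac{90}{77} = \frac{329}{8} \cdot 3 - \frac{90}{77} = \frac{987}{8} - \frac{90}{77} = \frac{75279}{616}$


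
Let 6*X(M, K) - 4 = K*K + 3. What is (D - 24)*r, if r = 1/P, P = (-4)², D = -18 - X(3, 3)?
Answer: -67/24 ≈ -2.7917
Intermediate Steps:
X(M, K) = 7/6 + K²/6 (X(M, K) = ⅔ + (K*K + 3)/6 = ⅔ + (K² + 3)/6 = ⅔ + (3 + K²)/6 = ⅔ + (½ + K²/6) = 7/6 + K²/6)
D = -62/3 (D = -18 - (7/6 + (⅙)*3²) = -18 - (7/6 + (⅙)*9) = -18 - (7/6 + 3/2) = -18 - 1*8/3 = -18 - 8/3 = -62/3 ≈ -20.667)
P = 16
r = 1/16 ≈ 0.062500
(D - 24)*r = (-62/3 - 24)*(1/16) = -134/3*1/16 = -67/24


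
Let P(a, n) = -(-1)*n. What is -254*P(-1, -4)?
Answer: 1016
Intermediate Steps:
P(a, n) = n
-254*P(-1, -4) = -254*(-4) = 1016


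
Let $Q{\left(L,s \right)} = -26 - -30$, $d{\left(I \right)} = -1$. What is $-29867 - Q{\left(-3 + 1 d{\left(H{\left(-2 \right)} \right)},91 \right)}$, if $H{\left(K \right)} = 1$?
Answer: $-29871$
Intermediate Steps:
$Q{\left(L,s \right)} = 4$ ($Q{\left(L,s \right)} = -26 + 30 = 4$)
$-29867 - Q{\left(-3 + 1 d{\left(H{\left(-2 \right)} \right)},91 \right)} = -29867 - 4 = -29871$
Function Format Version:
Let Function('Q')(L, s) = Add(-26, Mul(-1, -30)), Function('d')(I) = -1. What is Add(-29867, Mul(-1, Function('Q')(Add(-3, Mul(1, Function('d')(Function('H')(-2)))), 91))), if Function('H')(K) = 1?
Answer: -29871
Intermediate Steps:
Function('Q')(L, s) = 4 (Function('Q')(L, s) = Add(-26, 30) = 4)
Add(-29867, Mul(-1, Function('Q')(Add(-3, Mul(1, Function('d')(Function('H')(-2)))), 91))) = Add(-29867, Mul(-1, 4)) = Add(-29867, -4) = -29871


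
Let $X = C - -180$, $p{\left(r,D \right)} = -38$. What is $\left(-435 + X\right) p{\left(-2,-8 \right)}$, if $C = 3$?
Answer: $9576$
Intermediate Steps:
$X = 183$ ($X = 3 - -180 = 3 + 180 = 183$)
$\left(-435 + X\right) p{\left(-2,-8 \right)} = \left(-435 + 183\right) \left(-38\right) = \left(-252\right) \left(-38\right) = 9576$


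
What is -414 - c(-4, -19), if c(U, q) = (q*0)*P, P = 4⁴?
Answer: -414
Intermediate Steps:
P = 256
c(U, q) = 0 (c(U, q) = (q*0)*256 = 0*256 = 0)
-414 - c(-4, -19) = -414 - 1*0 = -414 + 0 = -414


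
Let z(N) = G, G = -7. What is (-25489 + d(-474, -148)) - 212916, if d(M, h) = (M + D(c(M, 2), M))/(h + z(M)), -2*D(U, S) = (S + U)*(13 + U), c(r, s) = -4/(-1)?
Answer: -36956296/155 ≈ -2.3843e+5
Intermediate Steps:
c(r, s) = 4 (c(r, s) = -4*(-1) = 4)
z(N) = -7
D(U, S) = -(13 + U)*(S + U)/2 (D(U, S) = -(S + U)*(13 + U)/2 = -(13 + U)*(S + U)/2)
d(M, h) = (-34 - 15*M/2)/(-7 + h) (d(M, h) = (M + (-13*M/2 - 13/2*4 - ½*4² - ½*M*4))/(h - 7) = (M + (-13*M/2 - 26 - ½*16 - 2*M))/(-7 + h) = (M + (-13*M/2 - 26 - 8 - 2*M))/(-7 + h) = (M + (-34 - 17*M/2))/(-7 + h) = (-34 - 15*M/2)/(-7 + h))
(-25489 + d(-474, -148)) - 212916 = (-25489 + (-68 - 15*(-474))/(2*(-7 - 148))) - 212916 = (-25489 + (½)*(-68 + 7110)/(-155)) - 212916 = (-25489 + (½)*(-1/155)*7042) - 212916 = (-25489 - 3521/155) - 212916 = -3954316/155 - 212916 = -36956296/155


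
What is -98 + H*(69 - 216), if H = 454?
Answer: -66836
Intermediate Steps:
-98 + H*(69 - 216) = -98 + 454*(69 - 216) = -98 + 454*(-147) = -98 - 66738 = -66836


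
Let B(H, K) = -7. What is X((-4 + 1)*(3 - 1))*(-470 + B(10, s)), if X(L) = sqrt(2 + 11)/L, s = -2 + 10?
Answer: 159*sqrt(13)/2 ≈ 286.64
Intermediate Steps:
s = 8
X(L) = sqrt(13)/L
X((-4 + 1)*(3 - 1))*(-470 + B(10, s)) = (sqrt(13)/(((-4 + 1)*(3 - 1))))*(-470 - 7) = (sqrt(13)/((-3*2)))*(-477) = (sqrt(13)/(-6))*(-477) = (sqrt(13)*(-1/6))*(-477) = -sqrt(13)/6*(-477) = 159*sqrt(13)/2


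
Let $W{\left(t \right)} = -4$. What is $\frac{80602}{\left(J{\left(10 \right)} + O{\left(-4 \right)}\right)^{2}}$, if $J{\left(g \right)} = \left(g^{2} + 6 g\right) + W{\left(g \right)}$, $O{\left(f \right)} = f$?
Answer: $\frac{40301}{11552} \approx 3.4887$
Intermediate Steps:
$J{\left(g \right)} = -4 + g^{2} + 6 g$ ($J{\left(g \right)} = \left(g^{2} + 6 g\right) - 4 = -4 + g^{2} + 6 g$)
$\frac{80602}{\left(J{\left(10 \right)} + O{\left(-4 \right)}\right)^{2}} = \frac{80602}{\left(\left(-4 + 10^{2} + 6 \cdot 10\right) - 4\right)^{2}} = \frac{80602}{\left(\left(-4 + 100 + 60\right) - 4\right)^{2}} = \frac{80602}{\left(156 - 4\right)^{2}} = \frac{80602}{152^{2}} = \frac{80602}{23104} = 80602 \cdot \frac{1}{23104} = \frac{40301}{11552}$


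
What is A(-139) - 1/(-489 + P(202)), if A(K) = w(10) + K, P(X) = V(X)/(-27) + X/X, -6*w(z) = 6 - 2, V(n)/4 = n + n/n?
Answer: -5860891/41964 ≈ -139.66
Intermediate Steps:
V(n) = 4 + 4*n (V(n) = 4*(n + n/n) = 4*(n + 1) = 4*(1 + n) = 4 + 4*n)
w(z) = -2/3 (w(z) = -(6 - 2)/6 = -1/6*4 = -2/3)
P(X) = 23/27 - 4*X/27 (P(X) = (4 + 4*X)/(-27) + X/X = (4 + 4*X)*(-1/27) + 1 = (-4/27 - 4*X/27) + 1 = 23/27 - 4*X/27)
A(K) = -2/3 + K
A(-139) - 1/(-489 + P(202)) = (-2/3 - 139) - 1/(-489 + (23/27 - 4/27*202)) = -419/3 - 1/(-489 + (23/27 - 808/27)) = -419/3 - 1/(-489 - 785/27) = -419/3 - 1/(-13988/27) = -419/3 - 1*(-27/13988) = -419/3 + 27/13988 = -5860891/41964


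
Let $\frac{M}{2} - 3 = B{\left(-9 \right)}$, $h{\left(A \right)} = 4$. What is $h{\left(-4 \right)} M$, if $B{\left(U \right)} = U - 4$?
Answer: $-80$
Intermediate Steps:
$B{\left(U \right)} = -4 + U$ ($B{\left(U \right)} = U - 4 = -4 + U$)
$M = -20$ ($M = 6 + 2 \left(-4 - 9\right) = 6 + 2 \left(-13\right) = 6 - 26 = -20$)
$h{\left(-4 \right)} M = 4 \left(-20\right) = -80$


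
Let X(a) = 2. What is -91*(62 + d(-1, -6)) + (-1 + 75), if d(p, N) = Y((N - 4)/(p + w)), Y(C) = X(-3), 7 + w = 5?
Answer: -5750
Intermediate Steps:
w = -2 (w = -7 + 5 = -2)
Y(C) = 2
d(p, N) = 2
-91*(62 + d(-1, -6)) + (-1 + 75) = -91*(62 + 2) + (-1 + 75) = -91*64 + 74 = -5824 + 74 = -5750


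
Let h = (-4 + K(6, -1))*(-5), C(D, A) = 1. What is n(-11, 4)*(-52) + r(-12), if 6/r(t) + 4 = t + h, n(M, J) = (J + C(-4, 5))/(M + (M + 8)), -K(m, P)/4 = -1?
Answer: 1019/56 ≈ 18.196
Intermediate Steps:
K(m, P) = 4 (K(m, P) = -4*(-1) = 4)
n(M, J) = (1 + J)/(8 + 2*M) (n(M, J) = (J + 1)/(M + (M + 8)) = (1 + J)/(M + (8 + M)) = (1 + J)/(8 + 2*M))
h = 0 (h = (-4 + 4)*(-5) = 0*(-5) = 0)
r(t) = 6/(-4 + t) (r(t) = 6/(-4 + (t + 0)) = 6/(-4 + t))
n(-11, 4)*(-52) + r(-12) = ((1 + 4)/(2*(4 - 11)))*(-52) + 6/(-4 - 12) = ((1/2)*5/(-7))*(-52) + 6/(-16) = ((1/2)*(-1/7)*5)*(-52) + 6*(-1/16) = -5/14*(-52) - 3/8 = 130/7 - 3/8 = 1019/56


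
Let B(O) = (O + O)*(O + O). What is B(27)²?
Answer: 8503056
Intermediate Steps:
B(O) = 4*O² (B(O) = (2*O)*(2*O) = 4*O²)
B(27)² = (4*27²)² = (4*729)² = 2916² = 8503056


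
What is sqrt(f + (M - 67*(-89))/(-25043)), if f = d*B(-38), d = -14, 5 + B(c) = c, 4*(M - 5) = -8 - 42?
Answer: sqrt(1509585078046)/50086 ≈ 24.531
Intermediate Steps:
M = -15/2 (M = 5 + (-8 - 42)/4 = 5 + (1/4)*(-50) = 5 - 25/2 = -15/2 ≈ -7.5000)
B(c) = -5 + c
f = 602 (f = -14*(-5 - 38) = -14*(-43) = 602)
sqrt(f + (M - 67*(-89))/(-25043)) = sqrt(602 + (-15/2 - 67*(-89))/(-25043)) = sqrt(602 + (-15/2 + 5963)*(-1/25043)) = sqrt(602 + (11911/2)*(-1/25043)) = sqrt(602 - 11911/50086) = sqrt(30139861/50086) = sqrt(1509585078046)/50086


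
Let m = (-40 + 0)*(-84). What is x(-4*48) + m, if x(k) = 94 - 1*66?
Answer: 3388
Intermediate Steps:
m = 3360 (m = -40*(-84) = 3360)
x(k) = 28 (x(k) = 94 - 66 = 28)
x(-4*48) + m = 28 + 3360 = 3388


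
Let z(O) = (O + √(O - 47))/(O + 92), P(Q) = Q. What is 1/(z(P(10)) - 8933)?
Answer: -92937912/830205256373 - 102*I*√37/830205256373 ≈ -0.00011195 - 7.4734e-10*I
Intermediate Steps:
z(O) = (O + √(-47 + O))/(92 + O)
1/(z(P(10)) - 8933) = 1/((10 + √(-47 + 10))/(92 + 10) - 8933) = 1/((10 + √(-37))/102 - 8933) = 1/((10 + I*√37)/102 - 8933) = 1/((5/51 + I*√37/102) - 8933) = 1/(-455578/51 + I*√37/102)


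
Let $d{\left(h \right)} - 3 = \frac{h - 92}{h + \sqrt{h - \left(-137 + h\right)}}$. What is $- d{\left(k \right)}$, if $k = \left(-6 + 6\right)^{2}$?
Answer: $-3 + \frac{92 \sqrt{137}}{137} \approx 4.8601$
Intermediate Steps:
$k = 0$ ($k = 0^{2} = 0$)
$d{\left(h \right)} = 3 + \frac{-92 + h}{h + \sqrt{137}}$ ($d{\left(h \right)} = 3 + \frac{h - 92}{h + \sqrt{h - \left(-137 + h\right)}} = 3 + \frac{-92 + h}{h + \sqrt{137}}$)
$- d{\left(k \right)} = - \frac{-92 + 3 \sqrt{137} + 4 \cdot 0}{0 + \sqrt{137}} = - \frac{-92 + 3 \sqrt{137} + 0}{\sqrt{137}} = - \frac{\sqrt{137}}{137} \left(-92 + 3 \sqrt{137}\right) = - \frac{\sqrt{137} \left(-92 + 3 \sqrt{137}\right)}{137}$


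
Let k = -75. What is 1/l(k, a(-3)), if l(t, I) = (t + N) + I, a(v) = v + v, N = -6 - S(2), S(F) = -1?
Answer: -1/86 ≈ -0.011628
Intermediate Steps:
N = -5 (N = -6 - 1*(-1) = -6 + 1 = -5)
a(v) = 2*v
l(t, I) = -5 + I + t (l(t, I) = (t - 5) + I = (-5 + t) + I = -5 + I + t)
1/l(k, a(-3)) = 1/(-5 + 2*(-3) - 75) = 1/(-5 - 6 - 75) = 1/(-86) = -1/86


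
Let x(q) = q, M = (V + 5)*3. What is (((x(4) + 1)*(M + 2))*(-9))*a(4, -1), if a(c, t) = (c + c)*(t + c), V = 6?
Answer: -37800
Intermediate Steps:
M = 33 (M = (6 + 5)*3 = 11*3 = 33)
a(c, t) = 2*c*(c + t) (a(c, t) = (2*c)*(c + t) = 2*c*(c + t))
(((x(4) + 1)*(M + 2))*(-9))*a(4, -1) = (((4 + 1)*(33 + 2))*(-9))*(2*4*(4 - 1)) = ((5*35)*(-9))*(2*4*3) = (175*(-9))*24 = -1575*24 = -37800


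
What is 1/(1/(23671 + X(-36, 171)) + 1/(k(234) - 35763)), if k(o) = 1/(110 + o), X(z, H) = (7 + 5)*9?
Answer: 292540457909/4122495 ≈ 70962.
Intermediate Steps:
X(z, H) = 108 (X(z, H) = 12*9 = 108)
1/(1/(23671 + X(-36, 171)) + 1/(k(234) - 35763)) = 1/(1/(23671 + 108) + 1/(1/(110 + 234) - 35763)) = 1/(1/23779 + 1/(1/344 - 35763)) = 1/(1/23779 + 1/(-12302471/344)) = 1/(1/23779 - 344/12302471) = 1/(4122495/292540457909) = 292540457909/4122495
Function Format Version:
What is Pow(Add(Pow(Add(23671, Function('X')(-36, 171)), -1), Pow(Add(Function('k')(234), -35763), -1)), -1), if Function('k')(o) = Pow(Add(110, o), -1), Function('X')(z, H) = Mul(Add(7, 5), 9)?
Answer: Rational(292540457909, 4122495) ≈ 70962.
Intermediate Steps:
Function('X')(z, H) = 108 (Function('X')(z, H) = Mul(12, 9) = 108)
Pow(Add(Pow(Add(23671, Function('X')(-36, 171)), -1), Pow(Add(Function('k')(234), -35763), -1)), -1) = Pow(Add(Pow(Add(23671, 108), -1), Pow(Add(Pow(Add(110, 234), -1), -35763), -1)), -1) = Pow(Add(Pow(23779, -1), Pow(Add(Pow(344, -1), -35763), -1)), -1) = Pow(Add(Rational(1, 23779), Pow(Add(Rational(1, 344), -35763), -1)), -1) = Pow(Add(Rational(1, 23779), Pow(Rational(-12302471, 344), -1)), -1) = Pow(Add(Rational(1, 23779), Rational(-344, 12302471)), -1) = Pow(Rational(4122495, 292540457909), -1) = Rational(292540457909, 4122495)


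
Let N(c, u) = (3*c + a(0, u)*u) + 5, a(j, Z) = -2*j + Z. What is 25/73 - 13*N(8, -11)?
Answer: -142325/73 ≈ -1949.7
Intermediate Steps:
a(j, Z) = Z - 2*j
N(c, u) = 5 + u² + 3*c (N(c, u) = (3*c + (u - 2*0)*u) + 5 = (3*c + (u + 0)*u) + 5 = (3*c + u*u) + 5 = (3*c + u²) + 5 = (u² + 3*c) + 5 = 5 + u² + 3*c)
25/73 - 13*N(8, -11) = 25/73 - 13*(5 + (-11)² + 3*8) = 25*(1/73) - 13*(5 + 121 + 24) = 25/73 - 13*150 = 25/73 - 1950 = -142325/73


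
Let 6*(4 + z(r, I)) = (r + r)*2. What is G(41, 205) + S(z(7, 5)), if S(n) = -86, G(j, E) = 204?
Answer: 118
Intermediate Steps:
z(r, I) = -4 + 2*r/3 (z(r, I) = -4 + ((r + r)*2)/6 = -4 + ((2*r)*2)/6 = -4 + (4*r)/6 = -4 + 2*r/3)
G(41, 205) + S(z(7, 5)) = 204 - 86 = 118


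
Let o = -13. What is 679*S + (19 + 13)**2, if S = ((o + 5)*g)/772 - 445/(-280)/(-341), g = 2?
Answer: 530064679/526504 ≈ 1006.8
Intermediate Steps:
S = -93561/3685528 (S = ((-13 + 5)*2)/772 - 445/(-280)/(-341) = -8*2*(1/772) - 445*(-1/280)*(-1/341) = -16*1/772 + (89/56)*(-1/341) = -4/193 - 89/19096 = -93561/3685528 ≈ -0.025386)
679*S + (19 + 13)**2 = 679*(-93561/3685528) + (19 + 13)**2 = -9075417/526504 + 32**2 = -9075417/526504 + 1024 = 530064679/526504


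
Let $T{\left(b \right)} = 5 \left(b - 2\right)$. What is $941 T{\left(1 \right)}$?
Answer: $-4705$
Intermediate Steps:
$T{\left(b \right)} = -10 + 5 b$ ($T{\left(b \right)} = 5 \left(-2 + b\right) = -10 + 5 b$)
$941 T{\left(1 \right)} = 941 \left(-10 + 5 \cdot 1\right) = 941 \left(-10 + 5\right) = 941 \left(-5\right) = -4705$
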